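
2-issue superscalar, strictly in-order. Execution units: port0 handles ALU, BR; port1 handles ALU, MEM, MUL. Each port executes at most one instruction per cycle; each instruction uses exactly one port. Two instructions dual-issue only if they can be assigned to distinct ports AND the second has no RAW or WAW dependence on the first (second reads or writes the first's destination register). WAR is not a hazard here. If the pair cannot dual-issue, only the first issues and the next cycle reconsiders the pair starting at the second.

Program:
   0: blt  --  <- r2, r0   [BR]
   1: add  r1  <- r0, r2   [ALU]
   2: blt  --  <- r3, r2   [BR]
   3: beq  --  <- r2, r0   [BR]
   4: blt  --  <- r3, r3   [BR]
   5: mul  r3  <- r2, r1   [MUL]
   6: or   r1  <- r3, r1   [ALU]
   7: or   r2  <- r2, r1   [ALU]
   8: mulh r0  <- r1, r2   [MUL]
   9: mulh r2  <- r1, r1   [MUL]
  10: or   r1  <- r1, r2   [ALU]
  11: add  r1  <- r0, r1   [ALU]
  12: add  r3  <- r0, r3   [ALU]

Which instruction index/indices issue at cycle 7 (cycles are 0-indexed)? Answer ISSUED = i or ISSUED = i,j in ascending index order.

ISSUED = 9

t=0 i0&i1:blt.BR add.ALU ; pair
t=1 i2:blt.BR ; no-port BR/BR
t=2 i3:beq.BR ; no-port BR/BR
t=3 i4&i5:blt.BR mul.MUL ; pair
t=4 i6:or.ALU ; RAW r1
t=5 i7:or.ALU ; RAW r2
t=6 i8:mulh.MUL ; no-port MUL/MUL
t=7 i9:mulh.MUL ; RAW r2
t=8 i10:or.ALU ; RAW+WAW r1
t=9 i11&i12:add.ALU add.ALU ; pair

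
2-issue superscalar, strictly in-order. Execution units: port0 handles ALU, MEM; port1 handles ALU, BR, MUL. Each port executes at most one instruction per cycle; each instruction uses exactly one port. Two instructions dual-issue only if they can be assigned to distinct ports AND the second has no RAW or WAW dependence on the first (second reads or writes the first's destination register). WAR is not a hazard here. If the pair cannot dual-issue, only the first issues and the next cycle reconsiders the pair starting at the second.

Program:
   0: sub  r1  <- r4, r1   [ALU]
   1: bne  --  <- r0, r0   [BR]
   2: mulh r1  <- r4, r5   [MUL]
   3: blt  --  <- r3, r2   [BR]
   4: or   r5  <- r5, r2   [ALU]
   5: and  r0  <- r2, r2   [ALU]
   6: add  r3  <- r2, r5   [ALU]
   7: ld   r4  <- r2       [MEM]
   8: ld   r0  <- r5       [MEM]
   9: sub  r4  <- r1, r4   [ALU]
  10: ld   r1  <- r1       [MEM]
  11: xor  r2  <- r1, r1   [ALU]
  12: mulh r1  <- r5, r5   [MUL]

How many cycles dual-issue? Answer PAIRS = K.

#0 head=0: sub+bne i0/i1 2-wide
#1 head=2: mulh i2 no-port MUL/BR
#2 head=3: blt+or i3/i4 2-wide
#3 head=5: and+add i5/i6 2-wide
#4 head=7: ld i7 no-port MEM/MEM
#5 head=8: ld+sub i8/i9 2-wide
#6 head=10: ld i10 RAW r1
#7 head=11: xor+mulh i11/i12 2-wide

PAIRS = 5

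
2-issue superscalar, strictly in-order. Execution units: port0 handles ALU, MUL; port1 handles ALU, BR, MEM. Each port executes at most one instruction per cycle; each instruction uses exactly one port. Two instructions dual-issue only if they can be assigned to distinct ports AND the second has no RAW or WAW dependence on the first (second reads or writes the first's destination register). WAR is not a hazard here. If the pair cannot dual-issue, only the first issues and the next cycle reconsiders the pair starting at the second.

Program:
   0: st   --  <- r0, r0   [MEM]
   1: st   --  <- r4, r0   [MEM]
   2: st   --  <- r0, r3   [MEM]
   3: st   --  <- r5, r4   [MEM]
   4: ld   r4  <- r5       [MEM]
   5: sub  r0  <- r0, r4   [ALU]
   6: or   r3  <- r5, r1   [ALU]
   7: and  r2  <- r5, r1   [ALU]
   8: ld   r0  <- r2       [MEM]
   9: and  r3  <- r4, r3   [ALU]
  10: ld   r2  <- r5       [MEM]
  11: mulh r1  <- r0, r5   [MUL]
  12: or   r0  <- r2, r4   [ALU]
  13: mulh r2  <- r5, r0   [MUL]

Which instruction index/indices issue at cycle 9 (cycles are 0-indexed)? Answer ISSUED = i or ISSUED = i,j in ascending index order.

  cy0 -> i0 (st) no-port MEM/MEM
  cy1 -> i1 (st) no-port MEM/MEM
  cy2 -> i2 (st) no-port MEM/MEM
  cy3 -> i3 (st) no-port MEM/MEM
  cy4 -> i4 (ld) RAW r4
  cy5 -> i5/i6 (sub/or) dual
  cy6 -> i7 (and) RAW r2
  cy7 -> i8/i9 (ld/and) dual
  cy8 -> i10/i11 (ld/mulh) dual
  cy9 -> i12 (or) RAW r0
  cy10 -> i13 (mulh) tail

ISSUED = 12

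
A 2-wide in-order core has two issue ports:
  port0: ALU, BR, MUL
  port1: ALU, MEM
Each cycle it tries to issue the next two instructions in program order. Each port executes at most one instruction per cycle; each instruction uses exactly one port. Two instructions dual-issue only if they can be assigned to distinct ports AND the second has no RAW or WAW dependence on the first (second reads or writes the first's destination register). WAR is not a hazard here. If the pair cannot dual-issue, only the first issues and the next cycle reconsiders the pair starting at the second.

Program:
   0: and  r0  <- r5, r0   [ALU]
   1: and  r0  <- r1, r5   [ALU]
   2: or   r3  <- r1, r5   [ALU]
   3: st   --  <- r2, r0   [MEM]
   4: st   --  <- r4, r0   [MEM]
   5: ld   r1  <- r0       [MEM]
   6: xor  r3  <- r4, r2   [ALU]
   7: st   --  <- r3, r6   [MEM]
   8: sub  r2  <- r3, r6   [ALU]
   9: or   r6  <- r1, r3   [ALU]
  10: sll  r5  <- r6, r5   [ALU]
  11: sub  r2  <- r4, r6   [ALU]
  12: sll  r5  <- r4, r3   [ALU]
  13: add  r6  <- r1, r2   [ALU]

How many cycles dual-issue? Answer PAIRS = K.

PAIRS = 5

#0 head=0: and i0 WAW r0
#1 head=1: and;or i1+i2 dual
#2 head=3: st i3 no-port MEM/MEM
#3 head=4: st i4 no-port MEM/MEM
#4 head=5: ld;xor i5+i6 dual
#5 head=7: st;sub i7+i8 dual
#6 head=9: or i9 RAW r6
#7 head=10: sll;sub i10+i11 dual
#8 head=12: sll;add i12+i13 dual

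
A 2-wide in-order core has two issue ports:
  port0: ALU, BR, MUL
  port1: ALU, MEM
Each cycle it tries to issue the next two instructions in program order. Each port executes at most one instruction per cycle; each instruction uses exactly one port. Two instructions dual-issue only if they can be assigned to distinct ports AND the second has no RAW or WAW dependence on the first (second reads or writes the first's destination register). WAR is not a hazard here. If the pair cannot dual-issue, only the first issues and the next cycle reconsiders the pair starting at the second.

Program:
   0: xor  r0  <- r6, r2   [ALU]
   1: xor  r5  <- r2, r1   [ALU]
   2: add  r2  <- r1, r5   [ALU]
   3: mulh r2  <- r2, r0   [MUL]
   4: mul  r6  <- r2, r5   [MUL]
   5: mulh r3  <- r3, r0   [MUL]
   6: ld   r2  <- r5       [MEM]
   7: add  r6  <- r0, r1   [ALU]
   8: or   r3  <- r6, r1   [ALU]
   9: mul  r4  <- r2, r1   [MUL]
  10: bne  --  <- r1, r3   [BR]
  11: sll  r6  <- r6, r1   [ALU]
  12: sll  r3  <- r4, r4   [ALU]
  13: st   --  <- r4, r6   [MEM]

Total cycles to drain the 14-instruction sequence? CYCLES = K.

0. xor/xor @i0/i1  | dual
1. add @i2  | RAW+WAW r2
2. mulh @i3  | no-port MUL/MUL
3. mul @i4  | no-port MUL/MUL
4. mulh/ld @i5/i6  | dual
5. add @i7  | RAW r6
6. or/mul @i8/i9  | dual
7. bne/sll @i10/i11  | dual
8. sll/st @i12/i13  | dual

CYCLES = 9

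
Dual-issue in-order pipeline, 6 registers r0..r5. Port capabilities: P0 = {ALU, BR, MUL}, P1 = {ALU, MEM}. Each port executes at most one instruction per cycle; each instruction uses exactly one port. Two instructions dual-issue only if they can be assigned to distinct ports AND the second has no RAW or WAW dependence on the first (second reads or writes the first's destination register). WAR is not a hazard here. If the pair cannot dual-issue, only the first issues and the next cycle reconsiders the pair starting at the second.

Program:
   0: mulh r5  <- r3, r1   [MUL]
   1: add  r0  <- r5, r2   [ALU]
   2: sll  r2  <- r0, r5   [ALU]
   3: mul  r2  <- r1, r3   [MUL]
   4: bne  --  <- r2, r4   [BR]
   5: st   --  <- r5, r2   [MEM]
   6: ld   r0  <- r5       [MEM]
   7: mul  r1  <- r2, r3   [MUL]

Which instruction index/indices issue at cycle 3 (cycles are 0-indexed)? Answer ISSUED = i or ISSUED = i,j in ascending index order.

ISSUED = 3

t=0 i0:mulh.MUL ; RAW r5
t=1 i1:add.ALU ; RAW r0
t=2 i2:sll.ALU ; WAW r2
t=3 i3:mul.MUL ; no-port MUL/BR
t=4 i4+i5:bne.BR st.MEM ; 2-wide
t=5 i6+i7:ld.MEM mul.MUL ; 2-wide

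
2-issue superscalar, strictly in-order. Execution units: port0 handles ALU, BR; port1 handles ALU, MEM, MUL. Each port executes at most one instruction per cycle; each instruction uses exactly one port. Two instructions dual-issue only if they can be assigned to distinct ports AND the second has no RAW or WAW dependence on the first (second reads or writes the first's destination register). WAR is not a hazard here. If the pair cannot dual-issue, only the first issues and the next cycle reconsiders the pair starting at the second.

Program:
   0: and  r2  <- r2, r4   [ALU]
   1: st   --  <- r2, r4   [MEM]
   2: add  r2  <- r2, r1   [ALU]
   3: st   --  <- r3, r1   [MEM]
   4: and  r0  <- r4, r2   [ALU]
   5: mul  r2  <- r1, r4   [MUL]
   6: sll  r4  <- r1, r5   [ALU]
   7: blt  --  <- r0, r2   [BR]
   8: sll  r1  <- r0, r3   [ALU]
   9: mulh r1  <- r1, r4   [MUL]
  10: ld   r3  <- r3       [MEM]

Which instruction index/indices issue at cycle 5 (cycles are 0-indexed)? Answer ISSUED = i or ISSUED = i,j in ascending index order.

ISSUED = 9

  cy0 -> i0 (and) RAW r2
  cy1 -> i1/i2 (st/add) pair
  cy2 -> i3/i4 (st/and) pair
  cy3 -> i5/i6 (mul/sll) pair
  cy4 -> i7/i8 (blt/sll) pair
  cy5 -> i9 (mulh) no-port MUL/MEM
  cy6 -> i10 (ld) tail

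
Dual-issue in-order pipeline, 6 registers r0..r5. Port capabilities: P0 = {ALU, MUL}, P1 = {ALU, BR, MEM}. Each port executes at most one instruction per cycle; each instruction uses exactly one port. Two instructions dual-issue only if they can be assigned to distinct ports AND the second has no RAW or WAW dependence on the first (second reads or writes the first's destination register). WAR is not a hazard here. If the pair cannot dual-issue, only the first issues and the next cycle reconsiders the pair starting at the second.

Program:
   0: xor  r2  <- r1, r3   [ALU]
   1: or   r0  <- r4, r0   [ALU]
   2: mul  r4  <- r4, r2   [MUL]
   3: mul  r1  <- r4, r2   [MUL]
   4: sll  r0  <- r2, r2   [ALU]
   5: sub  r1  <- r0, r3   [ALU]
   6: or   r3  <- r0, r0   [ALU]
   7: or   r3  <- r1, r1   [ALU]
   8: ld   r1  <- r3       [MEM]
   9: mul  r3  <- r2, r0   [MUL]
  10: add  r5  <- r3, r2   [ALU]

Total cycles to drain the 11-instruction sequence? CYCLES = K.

c0: i0+i1 xor;or  pair
c1: i2 mul  no-port MUL/MUL
c2: i3+i4 mul;sll  pair
c3: i5+i6 sub;or  pair
c4: i7 or  RAW r3
c5: i8+i9 ld;mul  pair
c6: i10 add  tail

CYCLES = 7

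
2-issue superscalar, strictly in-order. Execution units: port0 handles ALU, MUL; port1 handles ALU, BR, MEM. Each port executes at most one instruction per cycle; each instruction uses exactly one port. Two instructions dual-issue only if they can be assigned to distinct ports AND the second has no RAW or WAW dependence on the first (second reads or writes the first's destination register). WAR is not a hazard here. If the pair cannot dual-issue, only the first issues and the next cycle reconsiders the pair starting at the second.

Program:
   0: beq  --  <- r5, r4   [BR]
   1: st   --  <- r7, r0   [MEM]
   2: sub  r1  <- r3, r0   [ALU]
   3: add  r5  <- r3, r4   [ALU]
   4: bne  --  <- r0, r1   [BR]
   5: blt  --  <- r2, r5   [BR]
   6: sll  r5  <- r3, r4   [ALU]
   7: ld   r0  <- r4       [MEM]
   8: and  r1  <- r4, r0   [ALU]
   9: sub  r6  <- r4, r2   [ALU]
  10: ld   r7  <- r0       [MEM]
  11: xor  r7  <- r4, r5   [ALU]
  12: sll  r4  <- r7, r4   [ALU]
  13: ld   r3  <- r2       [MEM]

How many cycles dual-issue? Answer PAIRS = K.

#0 head=0: beq i0 no-port BR/MEM
#1 head=1: st;sub i1,i2 pair
#2 head=3: add;bne i3,i4 pair
#3 head=5: blt;sll i5,i6 pair
#4 head=7: ld i7 RAW r0
#5 head=8: and;sub i8,i9 pair
#6 head=10: ld i10 WAW r7
#7 head=11: xor i11 RAW r7
#8 head=12: sll;ld i12,i13 pair

PAIRS = 5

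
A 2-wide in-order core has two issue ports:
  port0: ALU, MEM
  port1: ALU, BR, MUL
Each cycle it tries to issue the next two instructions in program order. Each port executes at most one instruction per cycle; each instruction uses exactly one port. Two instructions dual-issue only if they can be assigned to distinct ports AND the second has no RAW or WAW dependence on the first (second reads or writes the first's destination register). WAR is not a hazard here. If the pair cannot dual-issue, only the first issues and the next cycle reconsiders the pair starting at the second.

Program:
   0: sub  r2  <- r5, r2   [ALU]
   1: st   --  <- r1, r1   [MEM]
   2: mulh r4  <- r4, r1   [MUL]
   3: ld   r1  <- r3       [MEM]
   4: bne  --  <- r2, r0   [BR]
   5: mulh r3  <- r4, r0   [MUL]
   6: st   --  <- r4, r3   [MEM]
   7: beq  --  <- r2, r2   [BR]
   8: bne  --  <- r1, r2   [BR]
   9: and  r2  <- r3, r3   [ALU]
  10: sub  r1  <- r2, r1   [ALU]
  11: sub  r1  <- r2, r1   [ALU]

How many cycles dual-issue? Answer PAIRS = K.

PAIRS = 4

0. sub.ALU/st.MEM @i0+i1  | dual
1. mulh.MUL/ld.MEM @i2+i3  | dual
2. bne.BR @i4  | no-port BR/MUL
3. mulh.MUL @i5  | RAW r3
4. st.MEM/beq.BR @i6+i7  | dual
5. bne.BR/and.ALU @i8+i9  | dual
6. sub.ALU @i10  | RAW+WAW r1
7. sub.ALU @i11  | tail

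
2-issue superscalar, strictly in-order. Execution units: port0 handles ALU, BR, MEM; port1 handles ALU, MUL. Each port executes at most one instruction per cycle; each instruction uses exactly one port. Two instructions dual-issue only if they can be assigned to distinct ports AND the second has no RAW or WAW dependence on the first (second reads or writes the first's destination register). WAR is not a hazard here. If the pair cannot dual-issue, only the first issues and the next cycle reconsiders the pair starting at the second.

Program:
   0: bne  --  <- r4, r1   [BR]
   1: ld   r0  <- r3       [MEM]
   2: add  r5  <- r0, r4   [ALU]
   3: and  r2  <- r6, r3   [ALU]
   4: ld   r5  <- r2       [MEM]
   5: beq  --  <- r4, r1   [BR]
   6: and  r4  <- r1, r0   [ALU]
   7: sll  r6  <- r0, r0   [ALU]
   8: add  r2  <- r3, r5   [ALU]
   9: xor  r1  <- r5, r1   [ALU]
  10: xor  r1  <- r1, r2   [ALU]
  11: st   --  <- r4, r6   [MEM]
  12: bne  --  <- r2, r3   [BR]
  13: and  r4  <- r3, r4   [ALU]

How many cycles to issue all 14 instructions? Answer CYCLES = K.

CYCLES = 9

c0: i0 bne.BR  no-port BR/MEM
c1: i1 ld.MEM  RAW r0
c2: i2&i3 add.ALU/and.ALU  2-wide
c3: i4 ld.MEM  no-port MEM/BR
c4: i5&i6 beq.BR/and.ALU  2-wide
c5: i7&i8 sll.ALU/add.ALU  2-wide
c6: i9 xor.ALU  RAW+WAW r1
c7: i10&i11 xor.ALU/st.MEM  2-wide
c8: i12&i13 bne.BR/and.ALU  2-wide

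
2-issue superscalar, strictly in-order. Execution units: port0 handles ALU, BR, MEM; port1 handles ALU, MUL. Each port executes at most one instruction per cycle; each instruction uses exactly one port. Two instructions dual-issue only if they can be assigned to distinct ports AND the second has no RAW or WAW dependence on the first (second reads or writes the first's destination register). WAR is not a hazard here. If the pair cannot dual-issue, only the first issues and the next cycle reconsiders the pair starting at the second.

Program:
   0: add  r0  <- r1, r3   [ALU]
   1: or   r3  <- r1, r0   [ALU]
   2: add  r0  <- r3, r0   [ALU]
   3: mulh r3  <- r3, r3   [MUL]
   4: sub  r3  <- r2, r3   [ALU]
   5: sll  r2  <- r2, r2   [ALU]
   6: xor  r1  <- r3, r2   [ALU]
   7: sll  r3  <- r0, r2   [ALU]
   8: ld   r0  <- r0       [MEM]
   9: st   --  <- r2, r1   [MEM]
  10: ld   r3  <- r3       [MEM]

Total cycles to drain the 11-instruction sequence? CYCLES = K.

[0] i0  add  -- RAW r0
[1] i1  or  -- RAW r3
[2] i2+i3  add+mulh  -- dual
[3] i4+i5  sub+sll  -- dual
[4] i6+i7  xor+sll  -- dual
[5] i8  ld  -- no-port MEM/MEM
[6] i9  st  -- no-port MEM/MEM
[7] i10  ld  -- tail

CYCLES = 8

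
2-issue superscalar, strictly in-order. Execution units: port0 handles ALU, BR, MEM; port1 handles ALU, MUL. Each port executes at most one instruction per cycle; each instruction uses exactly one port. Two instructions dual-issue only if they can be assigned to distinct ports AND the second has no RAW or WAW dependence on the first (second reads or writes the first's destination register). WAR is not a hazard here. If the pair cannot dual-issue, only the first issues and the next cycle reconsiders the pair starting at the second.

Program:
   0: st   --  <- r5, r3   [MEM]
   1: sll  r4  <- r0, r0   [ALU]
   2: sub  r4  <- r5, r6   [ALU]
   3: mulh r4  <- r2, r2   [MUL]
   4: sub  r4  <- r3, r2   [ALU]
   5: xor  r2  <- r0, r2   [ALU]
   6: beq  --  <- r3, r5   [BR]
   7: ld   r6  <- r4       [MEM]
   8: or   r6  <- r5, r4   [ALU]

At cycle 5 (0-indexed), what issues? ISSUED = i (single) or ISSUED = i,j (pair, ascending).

ISSUED = 7

c0: i0,i1 st/sll  dual
c1: i2 sub  WAW r4
c2: i3 mulh  WAW r4
c3: i4,i5 sub/xor  dual
c4: i6 beq  no-port BR/MEM
c5: i7 ld  WAW r6
c6: i8 or  tail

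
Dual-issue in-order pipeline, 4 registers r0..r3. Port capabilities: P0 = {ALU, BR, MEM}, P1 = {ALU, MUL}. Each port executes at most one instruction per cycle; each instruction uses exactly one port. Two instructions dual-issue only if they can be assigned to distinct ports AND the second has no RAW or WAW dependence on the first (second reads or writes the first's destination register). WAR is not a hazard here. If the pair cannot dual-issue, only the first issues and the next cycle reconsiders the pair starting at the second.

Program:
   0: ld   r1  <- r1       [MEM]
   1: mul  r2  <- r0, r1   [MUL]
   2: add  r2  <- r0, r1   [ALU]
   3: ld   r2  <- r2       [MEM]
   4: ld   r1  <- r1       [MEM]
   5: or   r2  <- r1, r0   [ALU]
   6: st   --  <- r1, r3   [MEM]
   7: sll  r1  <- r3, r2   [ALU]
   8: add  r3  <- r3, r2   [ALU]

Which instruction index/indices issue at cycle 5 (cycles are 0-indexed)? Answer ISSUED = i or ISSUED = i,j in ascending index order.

ISSUED = 5,6

[0] i0  ld.MEM  -- RAW r1
[1] i1  mul.MUL  -- WAW r2
[2] i2  add.ALU  -- RAW+WAW r2
[3] i3  ld.MEM  -- no-port MEM/MEM
[4] i4  ld.MEM  -- RAW r1
[5] i5/i6  or.ALU/st.MEM  -- 2-wide
[6] i7/i8  sll.ALU/add.ALU  -- 2-wide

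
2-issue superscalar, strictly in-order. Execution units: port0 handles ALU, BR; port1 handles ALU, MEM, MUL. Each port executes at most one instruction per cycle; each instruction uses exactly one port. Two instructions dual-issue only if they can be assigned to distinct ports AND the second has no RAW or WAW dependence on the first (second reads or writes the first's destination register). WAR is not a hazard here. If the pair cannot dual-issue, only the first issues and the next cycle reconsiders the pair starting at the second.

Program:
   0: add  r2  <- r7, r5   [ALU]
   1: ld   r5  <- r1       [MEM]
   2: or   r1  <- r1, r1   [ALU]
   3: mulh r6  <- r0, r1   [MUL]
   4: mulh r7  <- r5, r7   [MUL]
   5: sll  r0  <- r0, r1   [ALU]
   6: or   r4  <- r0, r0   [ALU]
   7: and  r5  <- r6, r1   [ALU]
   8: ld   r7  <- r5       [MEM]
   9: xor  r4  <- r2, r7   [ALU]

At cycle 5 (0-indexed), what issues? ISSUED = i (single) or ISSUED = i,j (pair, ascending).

  cy0 -> i0/i1 (add.ALU+ld.MEM) pair
  cy1 -> i2 (or.ALU) RAW r1
  cy2 -> i3 (mulh.MUL) no-port MUL/MUL
  cy3 -> i4/i5 (mulh.MUL+sll.ALU) pair
  cy4 -> i6/i7 (or.ALU+and.ALU) pair
  cy5 -> i8 (ld.MEM) RAW r7
  cy6 -> i9 (xor.ALU) tail

ISSUED = 8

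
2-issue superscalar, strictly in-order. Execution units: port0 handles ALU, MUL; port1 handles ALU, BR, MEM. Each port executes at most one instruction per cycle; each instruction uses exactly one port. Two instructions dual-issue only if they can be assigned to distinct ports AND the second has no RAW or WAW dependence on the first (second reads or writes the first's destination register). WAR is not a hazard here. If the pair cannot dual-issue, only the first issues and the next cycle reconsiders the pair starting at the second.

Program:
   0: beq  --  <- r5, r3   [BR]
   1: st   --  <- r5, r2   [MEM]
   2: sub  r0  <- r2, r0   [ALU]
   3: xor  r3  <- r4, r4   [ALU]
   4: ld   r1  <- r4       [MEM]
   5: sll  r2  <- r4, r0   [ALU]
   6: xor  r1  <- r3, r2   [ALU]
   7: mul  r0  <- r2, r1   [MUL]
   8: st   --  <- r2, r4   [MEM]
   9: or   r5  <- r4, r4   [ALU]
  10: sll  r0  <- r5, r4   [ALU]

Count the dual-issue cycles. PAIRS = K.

c0: i0 beq  no-port BR/MEM
c1: i1,i2 st;sub  pair
c2: i3,i4 xor;ld  pair
c3: i5 sll  RAW r2
c4: i6 xor  RAW r1
c5: i7,i8 mul;st  pair
c6: i9 or  RAW r5
c7: i10 sll  tail

PAIRS = 3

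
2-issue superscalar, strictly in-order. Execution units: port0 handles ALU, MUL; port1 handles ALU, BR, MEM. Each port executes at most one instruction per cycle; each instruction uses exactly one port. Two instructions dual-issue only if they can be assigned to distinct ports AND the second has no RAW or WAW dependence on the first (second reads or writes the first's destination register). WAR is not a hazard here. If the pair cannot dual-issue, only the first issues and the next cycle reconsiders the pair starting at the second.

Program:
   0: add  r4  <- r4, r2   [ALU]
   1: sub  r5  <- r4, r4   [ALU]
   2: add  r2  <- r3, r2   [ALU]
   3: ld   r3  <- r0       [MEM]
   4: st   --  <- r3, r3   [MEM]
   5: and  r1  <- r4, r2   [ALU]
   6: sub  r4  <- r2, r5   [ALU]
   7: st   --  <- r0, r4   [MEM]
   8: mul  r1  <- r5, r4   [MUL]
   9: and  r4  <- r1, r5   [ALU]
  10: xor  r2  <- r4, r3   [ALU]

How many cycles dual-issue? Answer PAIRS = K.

  cy0 -> i0 (add.ALU) RAW r4
  cy1 -> i1+i2 (sub.ALU+add.ALU) pair
  cy2 -> i3 (ld.MEM) no-port MEM/MEM
  cy3 -> i4+i5 (st.MEM+and.ALU) pair
  cy4 -> i6 (sub.ALU) RAW r4
  cy5 -> i7+i8 (st.MEM+mul.MUL) pair
  cy6 -> i9 (and.ALU) RAW r4
  cy7 -> i10 (xor.ALU) tail

PAIRS = 3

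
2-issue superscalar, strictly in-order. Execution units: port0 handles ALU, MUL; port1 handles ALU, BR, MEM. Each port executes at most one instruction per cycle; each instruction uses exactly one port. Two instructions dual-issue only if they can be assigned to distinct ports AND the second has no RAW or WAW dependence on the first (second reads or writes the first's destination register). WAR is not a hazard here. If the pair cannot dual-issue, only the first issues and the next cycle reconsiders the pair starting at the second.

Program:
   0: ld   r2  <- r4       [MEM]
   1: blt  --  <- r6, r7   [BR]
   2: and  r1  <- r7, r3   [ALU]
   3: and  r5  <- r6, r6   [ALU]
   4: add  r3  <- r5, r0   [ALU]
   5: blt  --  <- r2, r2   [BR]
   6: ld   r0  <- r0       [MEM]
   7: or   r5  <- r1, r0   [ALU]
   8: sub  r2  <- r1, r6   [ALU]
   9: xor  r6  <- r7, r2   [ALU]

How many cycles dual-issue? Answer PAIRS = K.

t=0 i0:ld ; no-port MEM/BR
t=1 i1&i2:blt+and ; pair
t=2 i3:and ; RAW r5
t=3 i4&i5:add+blt ; pair
t=4 i6:ld ; RAW r0
t=5 i7&i8:or+sub ; pair
t=6 i9:xor ; tail

PAIRS = 3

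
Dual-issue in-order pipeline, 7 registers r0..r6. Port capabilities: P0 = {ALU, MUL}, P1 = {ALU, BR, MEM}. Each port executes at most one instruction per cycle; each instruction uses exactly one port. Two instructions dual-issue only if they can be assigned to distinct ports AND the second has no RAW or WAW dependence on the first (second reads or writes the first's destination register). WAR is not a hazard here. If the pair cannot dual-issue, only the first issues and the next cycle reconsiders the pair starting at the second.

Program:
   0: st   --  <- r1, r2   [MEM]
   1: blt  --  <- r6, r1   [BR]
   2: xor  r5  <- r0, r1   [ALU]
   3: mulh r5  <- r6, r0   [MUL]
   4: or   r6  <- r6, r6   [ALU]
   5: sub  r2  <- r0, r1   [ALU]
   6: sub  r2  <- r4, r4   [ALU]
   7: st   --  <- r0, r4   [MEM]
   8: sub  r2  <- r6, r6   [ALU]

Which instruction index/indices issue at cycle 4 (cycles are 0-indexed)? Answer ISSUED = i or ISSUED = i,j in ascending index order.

ISSUED = 6,7

0. st @i0  | no-port MEM/BR
1. blt/xor @i1,i2  | 2-wide
2. mulh/or @i3,i4  | 2-wide
3. sub @i5  | WAW r2
4. sub/st @i6,i7  | 2-wide
5. sub @i8  | tail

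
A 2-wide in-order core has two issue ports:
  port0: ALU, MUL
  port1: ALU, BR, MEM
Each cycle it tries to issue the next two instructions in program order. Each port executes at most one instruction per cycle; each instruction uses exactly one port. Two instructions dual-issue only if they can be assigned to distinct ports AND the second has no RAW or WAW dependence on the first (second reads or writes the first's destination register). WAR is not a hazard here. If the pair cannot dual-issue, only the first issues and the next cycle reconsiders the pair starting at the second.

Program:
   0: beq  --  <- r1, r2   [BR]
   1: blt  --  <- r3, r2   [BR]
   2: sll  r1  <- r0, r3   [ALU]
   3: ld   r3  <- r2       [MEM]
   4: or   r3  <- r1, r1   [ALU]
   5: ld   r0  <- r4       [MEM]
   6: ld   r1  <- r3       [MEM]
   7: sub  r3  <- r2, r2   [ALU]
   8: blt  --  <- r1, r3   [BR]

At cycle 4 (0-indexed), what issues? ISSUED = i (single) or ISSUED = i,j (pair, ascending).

0. beq.BR @i0  | no-port BR/BR
1. blt.BR;sll.ALU @i1,i2  | pair
2. ld.MEM @i3  | WAW r3
3. or.ALU;ld.MEM @i4,i5  | pair
4. ld.MEM;sub.ALU @i6,i7  | pair
5. blt.BR @i8  | tail

ISSUED = 6,7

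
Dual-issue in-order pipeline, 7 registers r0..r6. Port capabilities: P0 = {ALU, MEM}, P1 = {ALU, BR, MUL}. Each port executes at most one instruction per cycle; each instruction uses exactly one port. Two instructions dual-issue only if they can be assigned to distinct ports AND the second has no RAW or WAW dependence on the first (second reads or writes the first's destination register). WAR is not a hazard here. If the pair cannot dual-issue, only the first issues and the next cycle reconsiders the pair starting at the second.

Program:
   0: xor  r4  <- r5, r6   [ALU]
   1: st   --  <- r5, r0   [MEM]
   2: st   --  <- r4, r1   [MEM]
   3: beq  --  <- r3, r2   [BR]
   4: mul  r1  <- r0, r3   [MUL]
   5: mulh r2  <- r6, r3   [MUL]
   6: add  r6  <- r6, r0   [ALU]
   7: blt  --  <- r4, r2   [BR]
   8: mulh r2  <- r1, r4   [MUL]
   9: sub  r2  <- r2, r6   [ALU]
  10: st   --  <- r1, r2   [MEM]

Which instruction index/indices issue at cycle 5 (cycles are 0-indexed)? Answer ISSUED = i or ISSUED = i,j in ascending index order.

ISSUED = 8

  cy0 -> i0+i1 (xor.ALU st.MEM) dual
  cy1 -> i2+i3 (st.MEM beq.BR) dual
  cy2 -> i4 (mul.MUL) no-port MUL/MUL
  cy3 -> i5+i6 (mulh.MUL add.ALU) dual
  cy4 -> i7 (blt.BR) no-port BR/MUL
  cy5 -> i8 (mulh.MUL) RAW+WAW r2
  cy6 -> i9 (sub.ALU) RAW r2
  cy7 -> i10 (st.MEM) tail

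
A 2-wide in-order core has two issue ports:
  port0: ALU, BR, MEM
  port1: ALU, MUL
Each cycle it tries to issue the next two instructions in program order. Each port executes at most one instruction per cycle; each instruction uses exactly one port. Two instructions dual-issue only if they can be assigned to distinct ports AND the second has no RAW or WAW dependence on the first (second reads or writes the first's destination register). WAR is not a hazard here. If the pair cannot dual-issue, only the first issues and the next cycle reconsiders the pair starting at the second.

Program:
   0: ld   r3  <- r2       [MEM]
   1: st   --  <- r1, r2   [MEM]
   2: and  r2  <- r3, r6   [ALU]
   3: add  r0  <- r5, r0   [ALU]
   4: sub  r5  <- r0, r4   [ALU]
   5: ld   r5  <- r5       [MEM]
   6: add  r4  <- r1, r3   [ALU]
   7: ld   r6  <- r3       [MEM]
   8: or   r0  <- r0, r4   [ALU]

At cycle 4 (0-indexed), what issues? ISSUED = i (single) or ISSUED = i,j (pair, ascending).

#0 head=0: ld i0 no-port MEM/MEM
#1 head=1: st;and i1+i2 2-wide
#2 head=3: add i3 RAW r0
#3 head=4: sub i4 RAW+WAW r5
#4 head=5: ld;add i5+i6 2-wide
#5 head=7: ld;or i7+i8 2-wide

ISSUED = 5,6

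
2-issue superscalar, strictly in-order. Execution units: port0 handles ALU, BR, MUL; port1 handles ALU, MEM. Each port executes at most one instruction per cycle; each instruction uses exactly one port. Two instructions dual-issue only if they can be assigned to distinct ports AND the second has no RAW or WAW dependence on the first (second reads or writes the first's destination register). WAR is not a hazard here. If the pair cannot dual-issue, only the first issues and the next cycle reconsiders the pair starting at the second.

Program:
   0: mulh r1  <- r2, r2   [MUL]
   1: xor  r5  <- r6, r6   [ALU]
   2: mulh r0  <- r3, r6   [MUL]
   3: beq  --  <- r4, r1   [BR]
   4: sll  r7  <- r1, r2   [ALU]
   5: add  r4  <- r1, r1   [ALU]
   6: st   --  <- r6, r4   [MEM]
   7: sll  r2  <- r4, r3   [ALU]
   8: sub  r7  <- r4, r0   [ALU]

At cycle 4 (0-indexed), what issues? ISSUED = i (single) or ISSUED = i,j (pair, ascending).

ISSUED = 6,7

  cy0 -> i0&i1 (mulh.MUL/xor.ALU) dual
  cy1 -> i2 (mulh.MUL) no-port MUL/BR
  cy2 -> i3&i4 (beq.BR/sll.ALU) dual
  cy3 -> i5 (add.ALU) RAW r4
  cy4 -> i6&i7 (st.MEM/sll.ALU) dual
  cy5 -> i8 (sub.ALU) tail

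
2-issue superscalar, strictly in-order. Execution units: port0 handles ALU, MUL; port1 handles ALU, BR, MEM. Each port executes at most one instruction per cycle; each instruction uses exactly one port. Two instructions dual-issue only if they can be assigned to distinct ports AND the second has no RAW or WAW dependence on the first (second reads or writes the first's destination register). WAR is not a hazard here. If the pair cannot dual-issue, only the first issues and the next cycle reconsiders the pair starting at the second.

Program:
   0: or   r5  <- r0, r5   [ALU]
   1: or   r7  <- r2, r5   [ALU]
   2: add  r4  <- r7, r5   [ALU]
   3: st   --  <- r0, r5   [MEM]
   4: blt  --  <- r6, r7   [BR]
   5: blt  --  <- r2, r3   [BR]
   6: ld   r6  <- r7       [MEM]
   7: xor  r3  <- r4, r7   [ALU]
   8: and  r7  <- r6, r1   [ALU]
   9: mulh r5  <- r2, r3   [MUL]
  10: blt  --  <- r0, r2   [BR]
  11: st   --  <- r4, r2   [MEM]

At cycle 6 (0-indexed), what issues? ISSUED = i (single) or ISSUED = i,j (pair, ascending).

#0 head=0: or i0 RAW r5
#1 head=1: or i1 RAW r7
#2 head=2: add st i2/i3 2-wide
#3 head=4: blt i4 no-port BR/BR
#4 head=5: blt i5 no-port BR/MEM
#5 head=6: ld xor i6/i7 2-wide
#6 head=8: and mulh i8/i9 2-wide
#7 head=10: blt i10 no-port BR/MEM
#8 head=11: st i11 tail

ISSUED = 8,9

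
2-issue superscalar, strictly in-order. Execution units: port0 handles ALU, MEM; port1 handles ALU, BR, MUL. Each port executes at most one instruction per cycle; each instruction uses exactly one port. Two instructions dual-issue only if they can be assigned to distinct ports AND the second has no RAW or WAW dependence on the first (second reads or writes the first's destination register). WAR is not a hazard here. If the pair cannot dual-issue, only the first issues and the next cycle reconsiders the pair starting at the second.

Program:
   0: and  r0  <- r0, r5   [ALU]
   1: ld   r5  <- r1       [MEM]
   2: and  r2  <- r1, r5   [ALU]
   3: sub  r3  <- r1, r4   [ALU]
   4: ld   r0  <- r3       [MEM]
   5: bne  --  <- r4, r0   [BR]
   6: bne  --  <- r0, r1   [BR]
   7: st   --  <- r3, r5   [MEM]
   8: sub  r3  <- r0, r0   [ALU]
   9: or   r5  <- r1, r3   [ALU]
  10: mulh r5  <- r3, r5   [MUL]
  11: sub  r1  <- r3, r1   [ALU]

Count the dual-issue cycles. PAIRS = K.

PAIRS = 4

t=0 i0&i1:and/ld ; pair
t=1 i2&i3:and/sub ; pair
t=2 i4:ld ; RAW r0
t=3 i5:bne ; no-port BR/BR
t=4 i6&i7:bne/st ; pair
t=5 i8:sub ; RAW r3
t=6 i9:or ; RAW+WAW r5
t=7 i10&i11:mulh/sub ; pair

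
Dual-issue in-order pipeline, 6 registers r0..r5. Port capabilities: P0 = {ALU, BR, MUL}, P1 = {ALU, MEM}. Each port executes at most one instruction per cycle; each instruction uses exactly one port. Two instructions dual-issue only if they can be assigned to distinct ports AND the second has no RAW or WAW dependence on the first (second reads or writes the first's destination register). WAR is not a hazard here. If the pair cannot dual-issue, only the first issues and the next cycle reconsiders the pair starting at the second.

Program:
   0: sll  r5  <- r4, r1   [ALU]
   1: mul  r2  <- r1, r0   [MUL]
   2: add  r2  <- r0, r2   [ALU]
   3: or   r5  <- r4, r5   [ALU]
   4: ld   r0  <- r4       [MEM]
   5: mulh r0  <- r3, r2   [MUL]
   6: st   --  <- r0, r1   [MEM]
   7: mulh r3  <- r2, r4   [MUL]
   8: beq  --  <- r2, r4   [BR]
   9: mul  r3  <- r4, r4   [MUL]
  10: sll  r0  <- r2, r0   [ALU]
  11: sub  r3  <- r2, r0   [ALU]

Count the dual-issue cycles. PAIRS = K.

#0 head=0: sll.ALU;mul.MUL i0+i1 dual
#1 head=2: add.ALU;or.ALU i2+i3 dual
#2 head=4: ld.MEM i4 WAW r0
#3 head=5: mulh.MUL i5 RAW r0
#4 head=6: st.MEM;mulh.MUL i6+i7 dual
#5 head=8: beq.BR i8 no-port BR/MUL
#6 head=9: mul.MUL;sll.ALU i9+i10 dual
#7 head=11: sub.ALU i11 tail

PAIRS = 4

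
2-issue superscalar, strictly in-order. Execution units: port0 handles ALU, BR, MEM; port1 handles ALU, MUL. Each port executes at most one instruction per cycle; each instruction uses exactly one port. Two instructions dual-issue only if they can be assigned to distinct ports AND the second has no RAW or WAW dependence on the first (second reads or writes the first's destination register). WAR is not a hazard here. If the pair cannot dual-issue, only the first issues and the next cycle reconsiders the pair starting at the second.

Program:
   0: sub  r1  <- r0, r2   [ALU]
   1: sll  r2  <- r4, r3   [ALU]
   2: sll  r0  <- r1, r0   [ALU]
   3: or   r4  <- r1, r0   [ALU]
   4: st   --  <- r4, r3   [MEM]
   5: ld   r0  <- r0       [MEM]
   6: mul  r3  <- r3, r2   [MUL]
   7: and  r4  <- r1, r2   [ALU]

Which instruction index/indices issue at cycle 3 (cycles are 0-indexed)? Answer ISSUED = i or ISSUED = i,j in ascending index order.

t=0 i0/i1:sub;sll ; pair
t=1 i2:sll ; RAW r0
t=2 i3:or ; RAW r4
t=3 i4:st ; no-port MEM/MEM
t=4 i5/i6:ld;mul ; pair
t=5 i7:and ; tail

ISSUED = 4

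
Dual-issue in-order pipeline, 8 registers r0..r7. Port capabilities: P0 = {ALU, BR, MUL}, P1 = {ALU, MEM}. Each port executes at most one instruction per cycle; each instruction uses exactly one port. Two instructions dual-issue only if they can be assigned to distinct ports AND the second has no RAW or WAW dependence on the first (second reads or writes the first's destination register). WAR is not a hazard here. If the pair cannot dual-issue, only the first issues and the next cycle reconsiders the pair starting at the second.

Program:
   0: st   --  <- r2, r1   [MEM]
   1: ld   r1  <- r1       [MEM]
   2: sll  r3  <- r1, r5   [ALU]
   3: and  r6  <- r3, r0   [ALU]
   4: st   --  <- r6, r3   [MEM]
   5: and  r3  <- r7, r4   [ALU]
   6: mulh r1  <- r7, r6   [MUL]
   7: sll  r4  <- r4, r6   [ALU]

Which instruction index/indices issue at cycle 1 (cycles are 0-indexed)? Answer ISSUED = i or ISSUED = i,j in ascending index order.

c0: i0 st  no-port MEM/MEM
c1: i1 ld  RAW r1
c2: i2 sll  RAW r3
c3: i3 and  RAW r6
c4: i4&i5 st and  2-wide
c5: i6&i7 mulh sll  2-wide

ISSUED = 1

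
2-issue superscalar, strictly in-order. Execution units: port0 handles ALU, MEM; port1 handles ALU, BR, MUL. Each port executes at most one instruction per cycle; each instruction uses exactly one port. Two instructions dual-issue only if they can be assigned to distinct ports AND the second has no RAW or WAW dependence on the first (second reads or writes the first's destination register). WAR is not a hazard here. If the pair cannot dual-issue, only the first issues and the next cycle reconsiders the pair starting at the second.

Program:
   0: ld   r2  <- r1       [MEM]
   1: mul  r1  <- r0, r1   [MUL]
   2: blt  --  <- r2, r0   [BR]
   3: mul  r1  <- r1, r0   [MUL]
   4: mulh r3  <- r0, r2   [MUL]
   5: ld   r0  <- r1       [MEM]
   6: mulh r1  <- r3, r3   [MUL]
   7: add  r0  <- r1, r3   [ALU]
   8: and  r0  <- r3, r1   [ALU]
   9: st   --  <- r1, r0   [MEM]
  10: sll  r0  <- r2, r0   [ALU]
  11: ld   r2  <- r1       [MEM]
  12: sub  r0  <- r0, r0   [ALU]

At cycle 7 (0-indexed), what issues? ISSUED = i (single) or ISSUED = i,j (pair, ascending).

ISSUED = 9,10

0. ld mul @i0&i1  | pair
1. blt @i2  | no-port BR/MUL
2. mul @i3  | no-port MUL/MUL
3. mulh ld @i4&i5  | pair
4. mulh @i6  | RAW r1
5. add @i7  | WAW r0
6. and @i8  | RAW r0
7. st sll @i9&i10  | pair
8. ld sub @i11&i12  | pair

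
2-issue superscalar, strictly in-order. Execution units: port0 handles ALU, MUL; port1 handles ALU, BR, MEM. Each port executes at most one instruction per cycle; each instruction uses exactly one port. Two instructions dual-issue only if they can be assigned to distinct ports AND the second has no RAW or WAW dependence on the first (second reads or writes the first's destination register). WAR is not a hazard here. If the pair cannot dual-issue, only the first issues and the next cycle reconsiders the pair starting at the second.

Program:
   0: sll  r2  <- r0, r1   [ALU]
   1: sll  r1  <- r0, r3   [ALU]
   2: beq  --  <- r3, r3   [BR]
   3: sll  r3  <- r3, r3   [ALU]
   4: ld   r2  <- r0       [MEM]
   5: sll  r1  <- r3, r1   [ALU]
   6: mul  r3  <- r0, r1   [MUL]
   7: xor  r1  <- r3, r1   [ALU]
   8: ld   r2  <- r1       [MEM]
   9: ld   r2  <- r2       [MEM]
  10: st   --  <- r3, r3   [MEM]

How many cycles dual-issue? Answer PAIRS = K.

PAIRS = 3

  cy0 -> i0/i1 (sll.ALU sll.ALU) dual
  cy1 -> i2/i3 (beq.BR sll.ALU) dual
  cy2 -> i4/i5 (ld.MEM sll.ALU) dual
  cy3 -> i6 (mul.MUL) RAW r3
  cy4 -> i7 (xor.ALU) RAW r1
  cy5 -> i8 (ld.MEM) no-port MEM/MEM
  cy6 -> i9 (ld.MEM) no-port MEM/MEM
  cy7 -> i10 (st.MEM) tail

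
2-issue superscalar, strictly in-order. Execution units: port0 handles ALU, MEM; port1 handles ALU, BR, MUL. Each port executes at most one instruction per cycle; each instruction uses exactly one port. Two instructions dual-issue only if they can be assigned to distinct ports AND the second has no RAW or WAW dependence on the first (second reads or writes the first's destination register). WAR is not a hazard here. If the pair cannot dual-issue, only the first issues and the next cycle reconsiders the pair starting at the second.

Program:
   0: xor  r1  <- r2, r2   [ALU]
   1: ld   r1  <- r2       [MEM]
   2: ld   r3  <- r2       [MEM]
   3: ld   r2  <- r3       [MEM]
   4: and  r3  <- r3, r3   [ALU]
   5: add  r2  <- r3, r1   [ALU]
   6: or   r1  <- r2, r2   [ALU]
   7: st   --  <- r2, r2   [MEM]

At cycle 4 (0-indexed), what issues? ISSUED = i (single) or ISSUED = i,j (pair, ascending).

t=0 i0:xor ; WAW r1
t=1 i1:ld ; no-port MEM/MEM
t=2 i2:ld ; no-port MEM/MEM
t=3 i3&i4:ld+and ; pair
t=4 i5:add ; RAW r2
t=5 i6&i7:or+st ; pair

ISSUED = 5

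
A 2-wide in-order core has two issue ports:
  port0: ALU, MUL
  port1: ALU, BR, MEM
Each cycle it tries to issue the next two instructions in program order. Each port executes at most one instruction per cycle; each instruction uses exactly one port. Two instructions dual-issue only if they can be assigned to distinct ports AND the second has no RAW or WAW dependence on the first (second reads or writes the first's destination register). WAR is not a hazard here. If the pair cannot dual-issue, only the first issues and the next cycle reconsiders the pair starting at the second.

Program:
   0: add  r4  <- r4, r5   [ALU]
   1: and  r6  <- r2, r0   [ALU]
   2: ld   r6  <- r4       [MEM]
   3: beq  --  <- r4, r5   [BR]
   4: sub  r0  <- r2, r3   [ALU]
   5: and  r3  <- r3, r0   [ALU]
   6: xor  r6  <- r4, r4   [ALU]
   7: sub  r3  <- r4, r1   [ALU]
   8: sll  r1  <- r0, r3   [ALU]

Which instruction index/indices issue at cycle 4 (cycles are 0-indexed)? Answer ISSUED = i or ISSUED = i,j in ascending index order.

#0 head=0: add.ALU;and.ALU i0&i1 dual
#1 head=2: ld.MEM i2 no-port MEM/BR
#2 head=3: beq.BR;sub.ALU i3&i4 dual
#3 head=5: and.ALU;xor.ALU i5&i6 dual
#4 head=7: sub.ALU i7 RAW r3
#5 head=8: sll.ALU i8 tail

ISSUED = 7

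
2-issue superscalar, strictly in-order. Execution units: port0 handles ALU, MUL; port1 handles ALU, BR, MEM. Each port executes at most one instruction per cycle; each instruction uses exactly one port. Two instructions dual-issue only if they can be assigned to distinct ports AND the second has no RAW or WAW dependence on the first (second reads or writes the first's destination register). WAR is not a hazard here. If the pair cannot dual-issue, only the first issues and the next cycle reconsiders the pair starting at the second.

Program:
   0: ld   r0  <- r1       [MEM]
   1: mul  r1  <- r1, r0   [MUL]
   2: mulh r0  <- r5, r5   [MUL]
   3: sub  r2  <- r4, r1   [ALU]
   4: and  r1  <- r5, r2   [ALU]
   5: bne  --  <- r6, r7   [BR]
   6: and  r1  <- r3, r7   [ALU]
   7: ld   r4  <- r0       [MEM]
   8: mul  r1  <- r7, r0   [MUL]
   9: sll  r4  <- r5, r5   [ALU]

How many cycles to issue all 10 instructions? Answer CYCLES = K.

CYCLES = 6

[0] i0  ld  -- RAW r0
[1] i1  mul  -- no-port MUL/MUL
[2] i2,i3  mulh/sub  -- pair
[3] i4,i5  and/bne  -- pair
[4] i6,i7  and/ld  -- pair
[5] i8,i9  mul/sll  -- pair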